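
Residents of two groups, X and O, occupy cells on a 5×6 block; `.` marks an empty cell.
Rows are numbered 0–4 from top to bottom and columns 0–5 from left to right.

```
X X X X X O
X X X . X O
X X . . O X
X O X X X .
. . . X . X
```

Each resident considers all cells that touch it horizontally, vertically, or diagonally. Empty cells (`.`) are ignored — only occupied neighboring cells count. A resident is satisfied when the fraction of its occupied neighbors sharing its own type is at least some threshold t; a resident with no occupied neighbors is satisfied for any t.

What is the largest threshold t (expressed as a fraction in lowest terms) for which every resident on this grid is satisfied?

0/1

(0,0)X 3/3
(0,1)X 5/5
(0,2)X 4/4
(0,3)X 4/4
(0,4)X 2/4
(0,5)O 1/3
(1,0)X 5/5
(1,1)X 7/7
(1,2)X 5/5
(1,4)X 3/6
(1,5)O 2/5
(2,0)X 4/5
(2,1)X 6/7
(2,4)O 1/5
(2,5)X 2/4
(3,0)X 2/3
(3,1)O 0/4
(3,2)X 3/4
(3,3)X 3/4
(3,4)X 4/5
(4,3)X 3/3
(4,5)X 1/1
The smallest same-type fraction is 0/4 at (3,1), which reduces to 0/1. Any threshold above that leaves this resident unsatisfied.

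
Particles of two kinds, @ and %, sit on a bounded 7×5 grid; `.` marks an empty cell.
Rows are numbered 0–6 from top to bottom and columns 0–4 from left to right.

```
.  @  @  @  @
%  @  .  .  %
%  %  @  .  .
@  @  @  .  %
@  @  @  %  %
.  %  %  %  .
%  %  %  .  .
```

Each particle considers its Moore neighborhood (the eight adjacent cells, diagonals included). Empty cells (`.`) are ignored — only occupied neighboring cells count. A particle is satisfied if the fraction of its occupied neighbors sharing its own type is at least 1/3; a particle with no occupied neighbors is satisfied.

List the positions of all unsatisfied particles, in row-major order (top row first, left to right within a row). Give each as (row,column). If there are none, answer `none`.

(1,4), (2,1)

(0,1)@ 2/3 ok
(0,2)@ 3/3 ok
(0,3)@ 2/3 ok
(0,4)@ 1/2 ok
(1,0)% 2/4 ok
(1,1)@ 3/6 ok
(1,4)% 0/2 unhappy
(2,0)% 2/5 ok
(2,1)% 2/7 unhappy
(2,2)@ 3/4 ok
(3,0)@ 3/5 ok
(3,1)@ 6/8 ok
(3,2)@ 4/6 ok
(3,4)% 2/2 ok
(4,0)@ 3/4 ok
(4,1)@ 5/7 ok
(4,2)@ 3/7 ok
(4,3)% 4/6 ok
(4,4)% 3/3 ok
(5,1)% 4/7 ok
(5,2)% 5/7 ok
(5,3)% 4/5 ok
(6,0)% 2/2 ok
(6,1)% 4/4 ok
(6,2)% 4/4 ok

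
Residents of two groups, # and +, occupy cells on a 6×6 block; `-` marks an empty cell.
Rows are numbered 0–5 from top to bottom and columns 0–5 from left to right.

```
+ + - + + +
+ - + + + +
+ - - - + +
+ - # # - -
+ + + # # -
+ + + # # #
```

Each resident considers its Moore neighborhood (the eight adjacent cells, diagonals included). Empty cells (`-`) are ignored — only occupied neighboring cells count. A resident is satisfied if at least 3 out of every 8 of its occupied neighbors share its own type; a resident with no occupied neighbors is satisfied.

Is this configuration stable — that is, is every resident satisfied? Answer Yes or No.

(0,0)+ 2/2 ✓
(0,1)+ 3/3 ✓
(0,3)+ 4/4 ✓
(0,4)+ 5/5 ✓
(0,5)+ 3/3 ✓
(1,0)+ 3/3 ✓
(1,2)+ 3/3 ✓
(1,3)+ 5/5 ✓
(1,4)+ 7/7 ✓
(1,5)+ 5/5 ✓
(2,0)+ 2/2 ✓
(2,4)+ 4/5 ✓
(2,5)+ 3/3 ✓
(3,0)+ 3/3 ✓
(3,2)# 2/4 ✓
(3,3)# 3/5 ✓
(4,0)+ 4/4 ✓
(4,1)+ 6/7 ✓
(4,2)+ 3/7 ✓
(4,3)# 5/7 ✓
(4,4)# 5/5 ✓
(5,0)+ 3/3 ✓
(5,1)+ 5/5 ✓
(5,2)+ 3/5 ✓
(5,3)# 3/5 ✓
(5,4)# 4/4 ✓
(5,5)# 2/2 ✓
All meet the threshold, so the configuration is stable.

Yes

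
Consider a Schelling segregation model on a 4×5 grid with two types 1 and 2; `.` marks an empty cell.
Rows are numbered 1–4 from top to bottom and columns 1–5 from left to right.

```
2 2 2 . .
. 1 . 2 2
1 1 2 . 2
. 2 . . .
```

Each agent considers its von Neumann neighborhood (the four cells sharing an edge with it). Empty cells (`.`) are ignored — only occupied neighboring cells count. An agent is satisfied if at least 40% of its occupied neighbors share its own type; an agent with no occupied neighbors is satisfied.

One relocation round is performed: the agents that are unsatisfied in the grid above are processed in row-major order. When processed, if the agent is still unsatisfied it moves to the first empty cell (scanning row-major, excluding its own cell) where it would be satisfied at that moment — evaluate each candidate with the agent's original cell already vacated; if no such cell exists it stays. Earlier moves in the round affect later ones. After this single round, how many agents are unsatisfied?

Initially unsatisfied (in order): (3,3), (4,2).
  (3,3) → (1,4).
  (4,2) → (1,5).
Resulting grid:
2 2 2 2 2
. 1 . 2 2
1 1 . . 2
. . . . .
All satisfied now.

0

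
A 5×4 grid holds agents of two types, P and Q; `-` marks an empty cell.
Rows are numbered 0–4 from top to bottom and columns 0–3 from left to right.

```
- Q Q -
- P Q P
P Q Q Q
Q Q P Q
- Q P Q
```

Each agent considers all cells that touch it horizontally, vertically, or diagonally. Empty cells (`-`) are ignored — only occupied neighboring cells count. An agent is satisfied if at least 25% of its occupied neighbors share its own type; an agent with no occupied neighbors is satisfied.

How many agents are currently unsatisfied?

4

Row 0: (0,1)Q 2/3 ok · (0,2)Q 2/4 ok
Row 1: (1,1)P 1/6 unhappy · (1,2)Q 5/7 ok · (1,3)P 0/4 unhappy
Row 2: (2,0)P 1/4 ok · (2,1)Q 4/7 ok · (2,2)Q 5/8 ok · (2,3)Q 3/5 ok
Row 3: (3,0)Q 3/4 ok · (3,1)Q 4/7 ok · (3,2)P 1/8 unhappy · (3,3)Q 3/5 ok
Row 4: (4,1)Q 2/4 ok · (4,2)P 1/5 unhappy · (4,3)Q 1/3 ok
Unsatisfied: (1,1), (1,3), (3,2), (4,2) — 4 in total.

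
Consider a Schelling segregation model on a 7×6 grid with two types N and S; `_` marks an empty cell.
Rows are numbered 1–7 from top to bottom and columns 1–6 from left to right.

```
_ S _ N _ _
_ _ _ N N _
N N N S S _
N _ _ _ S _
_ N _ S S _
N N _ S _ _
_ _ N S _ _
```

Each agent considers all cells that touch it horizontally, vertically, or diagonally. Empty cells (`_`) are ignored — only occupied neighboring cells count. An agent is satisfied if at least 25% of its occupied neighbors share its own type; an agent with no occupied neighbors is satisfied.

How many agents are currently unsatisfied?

0

Row 1: (1,2)S 0/0 ✓ · (1,4)N 2/2 ✓
Row 2: (2,4)N 3/5 ✓ · (2,5)N 2/4 ✓
Row 3: (3,1)N 2/2 ✓ · (3,2)N 3/3 ✓ · (3,3)N 2/3 ✓ · (3,4)S 2/5 ✓ · (3,5)S 2/4 ✓
Row 4: (4,1)N 3/3 ✓ · (4,5)S 4/4 ✓
Row 5: (5,2)N 3/3 ✓ · (5,4)S 3/3 ✓ · (5,5)S 3/3 ✓
Row 6: (6,1)N 2/2 ✓ · (6,2)N 3/3 ✓ · (6,4)S 3/4 ✓
Row 7: (7,3)N 1/3 ✓ · (7,4)S 1/2 ✓
Every one meets the threshold.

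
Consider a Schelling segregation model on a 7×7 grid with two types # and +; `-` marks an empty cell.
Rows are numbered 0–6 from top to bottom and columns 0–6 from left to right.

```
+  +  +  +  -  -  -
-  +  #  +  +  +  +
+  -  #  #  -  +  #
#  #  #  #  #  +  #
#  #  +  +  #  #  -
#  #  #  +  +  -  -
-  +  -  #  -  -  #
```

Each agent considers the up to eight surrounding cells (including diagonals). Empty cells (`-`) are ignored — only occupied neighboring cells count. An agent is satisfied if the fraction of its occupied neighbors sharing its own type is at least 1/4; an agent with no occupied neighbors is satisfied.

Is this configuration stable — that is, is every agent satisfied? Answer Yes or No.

No

(0,0)+ 2/2 ok
(0,1)+ 3/4 ok
(0,2)+ 4/5 ok
(0,3)+ 3/4 ok
(1,1)+ 4/6 ok
(1,2)# 2/7 ok
(1,3)+ 3/6 ok
(1,4)+ 4/5 ok
(1,5)+ 3/4 ok
(1,6)+ 2/3 ok
(2,0)+ 1/3 ok
(2,2)# 5/7 ok
(2,3)# 5/7 ok
(2,5)+ 4/7 ok
(2,6)# 1/5 unhappy
(3,0)# 3/4 ok
(3,1)# 5/7 ok
(3,2)# 5/7 ok
(3,3)# 5/7 ok
(3,4)# 4/7 ok
(3,5)+ 1/6 unhappy
(3,6)# 2/4 ok
(4,0)# 5/5 ok
(4,1)# 7/8 ok
(4,2)+ 2/8 ok
(4,3)+ 3/8 ok
(4,4)# 3/7 ok
(4,5)# 3/5 ok
(5,0)# 3/4 ok
(5,1)# 4/6 ok
(5,2)# 3/7 ok
(5,3)+ 3/6 ok
(5,4)+ 2/5 ok
(6,1)+ 0/3 unhappy
(6,3)# 1/3 ok
(6,6)# 0/0 ok
For instance (2,6) has only 1/5 same-type neighbors, below 1/4.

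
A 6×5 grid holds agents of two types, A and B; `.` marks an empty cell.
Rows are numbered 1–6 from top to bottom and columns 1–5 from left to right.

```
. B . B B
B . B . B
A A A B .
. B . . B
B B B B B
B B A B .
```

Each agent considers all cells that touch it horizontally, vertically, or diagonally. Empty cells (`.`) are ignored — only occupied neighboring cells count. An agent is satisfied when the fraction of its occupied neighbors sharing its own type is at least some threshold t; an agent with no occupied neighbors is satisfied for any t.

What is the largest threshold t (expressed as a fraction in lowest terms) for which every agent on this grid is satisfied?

(1,2)B 2/2
(1,4)B 3/3
(1,5)B 2/2
(2,1)B 1/3
(2,3)B 3/5
(2,5)B 3/3
(3,1)A 1/3
(3,2)A 2/5
(3,3)A 1/4
(3,4)B 3/4
(4,2)B 3/6
(4,5)B 3/3
(5,1)B 4/4
(5,2)B 5/6
(5,3)B 5/6
(5,4)B 4/5
(5,5)B 3/3
(6,1)B 3/3
(6,2)B 4/5
(6,3)A 0/5
(6,4)B 3/4
The smallest same-type fraction is 0/5 at (6,3), which reduces to 0/1. Any threshold above that leaves this agent unsatisfied.

0/1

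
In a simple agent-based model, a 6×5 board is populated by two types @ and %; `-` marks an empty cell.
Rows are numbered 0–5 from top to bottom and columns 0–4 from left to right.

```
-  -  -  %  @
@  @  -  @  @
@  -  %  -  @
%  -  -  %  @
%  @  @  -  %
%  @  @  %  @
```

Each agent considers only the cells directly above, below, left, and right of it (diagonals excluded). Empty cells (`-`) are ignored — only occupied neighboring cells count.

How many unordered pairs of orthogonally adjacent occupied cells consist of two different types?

10

Scan each occupied cell's neighbors to the right and below so each pair is counted once.
From row 0: 2 unlike of 3 pairs (running 2/3).
From row 1: 0 unlike of 4 pairs (running 2/7).
From row 2: 1 unlike of 2 pairs (running 3/9).
From row 3: 2 unlike of 3 pairs (running 5/12).
From row 4: 2 unlike of 6 pairs (running 7/18).
From row 5: 3 unlike of 4 pairs (running 10/22).
Total adjacent occupied pairs: 22; unlike-type pairs: 10.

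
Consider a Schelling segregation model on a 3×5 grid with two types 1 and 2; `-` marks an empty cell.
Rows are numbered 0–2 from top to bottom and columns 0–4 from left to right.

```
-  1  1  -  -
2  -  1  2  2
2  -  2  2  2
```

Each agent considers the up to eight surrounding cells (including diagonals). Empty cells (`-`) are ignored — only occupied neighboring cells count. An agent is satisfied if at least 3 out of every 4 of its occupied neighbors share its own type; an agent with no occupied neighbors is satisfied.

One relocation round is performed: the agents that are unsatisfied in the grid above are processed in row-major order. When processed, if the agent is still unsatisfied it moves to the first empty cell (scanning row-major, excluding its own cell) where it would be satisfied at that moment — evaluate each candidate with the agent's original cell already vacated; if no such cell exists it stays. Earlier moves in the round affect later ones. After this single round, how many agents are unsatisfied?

1

Initially unsatisfied (in order): (0,1), (0,2), (1,0), (1,2), (1,3), (2,2).
  (0,1): no empty cell satisfies it; stays.
  (0,2): no empty cell satisfies it; stays.
  (1,0) → (0,4).
  (1,2) → (0,0).
  (1,3): now satisfied by earlier moves; stays.
  (2,2): now satisfied by earlier moves; stays.
Resulting grid:
1 1 1 - 2
- - - 2 2
2 - 2 2 2
Unsatisfied now: (0,2).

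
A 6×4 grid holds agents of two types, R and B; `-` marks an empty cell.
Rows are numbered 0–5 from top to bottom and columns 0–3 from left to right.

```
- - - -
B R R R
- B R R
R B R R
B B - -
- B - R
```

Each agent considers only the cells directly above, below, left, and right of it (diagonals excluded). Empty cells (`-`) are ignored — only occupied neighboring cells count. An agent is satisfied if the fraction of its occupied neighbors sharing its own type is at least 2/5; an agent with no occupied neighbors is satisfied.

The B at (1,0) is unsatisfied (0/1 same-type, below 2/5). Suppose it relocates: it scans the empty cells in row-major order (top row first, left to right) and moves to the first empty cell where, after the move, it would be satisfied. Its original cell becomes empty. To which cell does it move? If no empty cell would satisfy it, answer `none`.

Vacating (1,0). Empty cells in order:
  (0,0): 0/0 same-type → satisfied — stop here.

(0,0)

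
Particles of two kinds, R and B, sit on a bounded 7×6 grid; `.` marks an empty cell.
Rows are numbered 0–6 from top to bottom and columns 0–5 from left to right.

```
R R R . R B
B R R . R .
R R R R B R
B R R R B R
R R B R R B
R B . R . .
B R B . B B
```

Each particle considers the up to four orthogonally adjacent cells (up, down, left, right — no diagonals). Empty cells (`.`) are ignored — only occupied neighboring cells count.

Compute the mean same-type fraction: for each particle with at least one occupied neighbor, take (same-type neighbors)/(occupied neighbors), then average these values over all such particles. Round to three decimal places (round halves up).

Row 0: (0,0)R 1/2 · (0,1)R 3/3 · (0,2)R 2/2 · (0,4)R 1/2 · (0,5)B 0/1
Row 1: (1,0)B 0/3 · (1,1)R 3/4 · (1,2)R 3/3 · (1,4)R 1/2
Row 2: (2,0)R 1/3 · (2,1)R 4/4 · (2,2)R 4/4 · (2,3)R 2/3 · (2,4)B 1/4 · (2,5)R 1/2
Row 3: (3,0)B 0/3 · (3,1)R 3/4 · (3,2)R 3/4 · (3,3)R 3/4 · (3,4)B 1/4 · (3,5)R 1/3
Row 4: (4,0)R 2/3 · (4,1)R 2/4 · (4,2)B 0/3 · (4,3)R 3/4 · (4,4)R 1/3 · (4,5)B 0/2
Row 5: (5,0)R 1/3 · (5,1)B 0/3 · (5,3)R 1/1
Row 6: (6,0)B 0/2 · (6,1)R 0/3 · (6,2)B 0/1 · (6,4)B 1/1 · (6,5)B 1/1
Sum over 35 particles: 1/2 + 3/3 + 2/2 + 1/2 + 0/1 + 0/3 + 3/4 + 3/3 + 1/2 + 1/3 + 4/4 + 4/4 + 2/3 + 1/4 + 1/2 + 0/3 + 3/4 + 3/4 + 3/4 + 1/4 + 1/3 + 2/3 + 2/4 + 0/3 + 3/4 + 1/3 + 0/2 + 1/3 + 0/3 + 1/1 + 0/2 + 0/3 + 0/1 + 1/1 + 1/1 = 209/12; mean = 209/12 ÷ 35 = 209/420 = 0.497619… → 0.498.

0.498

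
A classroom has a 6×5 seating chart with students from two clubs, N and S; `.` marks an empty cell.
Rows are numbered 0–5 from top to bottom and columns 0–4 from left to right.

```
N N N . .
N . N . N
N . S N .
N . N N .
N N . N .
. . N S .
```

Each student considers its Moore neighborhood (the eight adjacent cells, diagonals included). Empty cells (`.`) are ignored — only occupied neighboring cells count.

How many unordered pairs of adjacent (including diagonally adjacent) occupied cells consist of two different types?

6

Scan each occupied cell's neighbors to the right and below (and the two forward diagonals) so each pair is counted once.
From row 0: 0 unlike of 6 pairs (running 0/6).
From row 1: 1 unlike of 4 pairs (running 1/10).
From row 2: 3 unlike of 6 pairs (running 4/16).
From row 3: 0 unlike of 6 pairs (running 4/22).
From row 4: 1 unlike of 4 pairs (running 5/26).
From row 5: 1 unlike of 1 pairs (running 6/27).
Total adjacent occupied pairs: 27; unlike-type pairs: 6.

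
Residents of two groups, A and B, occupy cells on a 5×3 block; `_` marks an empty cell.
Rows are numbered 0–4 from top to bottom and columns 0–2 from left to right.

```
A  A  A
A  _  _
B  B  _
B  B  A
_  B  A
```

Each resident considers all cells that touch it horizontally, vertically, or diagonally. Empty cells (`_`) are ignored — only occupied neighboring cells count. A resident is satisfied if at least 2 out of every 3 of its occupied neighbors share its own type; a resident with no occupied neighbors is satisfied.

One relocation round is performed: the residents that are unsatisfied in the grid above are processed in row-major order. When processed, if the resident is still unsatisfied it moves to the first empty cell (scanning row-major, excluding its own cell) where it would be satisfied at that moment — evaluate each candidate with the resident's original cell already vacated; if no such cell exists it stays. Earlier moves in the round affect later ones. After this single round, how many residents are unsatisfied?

1

Initially unsatisfied (in order): (1,0), (2,1), (3,2), (4,1), (4,2).
  (1,0) → (1,2).
  (2,1) → (4,0).
  (3,2) → (1,0).
  (4,1): now satisfied by earlier moves; stays.
  (4,2) → (1,1).
Resulting grid:
A A A
A A A
B _ _
B B _
B B _
Unsatisfied now: (2,0).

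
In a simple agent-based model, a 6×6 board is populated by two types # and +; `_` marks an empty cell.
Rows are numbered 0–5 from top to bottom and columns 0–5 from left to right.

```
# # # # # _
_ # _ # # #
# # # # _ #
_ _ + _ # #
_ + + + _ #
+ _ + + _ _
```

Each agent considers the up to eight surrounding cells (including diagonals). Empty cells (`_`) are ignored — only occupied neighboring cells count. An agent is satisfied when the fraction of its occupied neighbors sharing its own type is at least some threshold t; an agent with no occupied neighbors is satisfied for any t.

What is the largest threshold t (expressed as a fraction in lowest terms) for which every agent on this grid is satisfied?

Row 0: (0,0)# 2/2 · (0,1)# 3/3 · (0,2)# 4/4 · (0,3)# 4/4 · (0,4)# 4/4
Row 1: (1,1)# 6/6 · (1,3)# 6/6 · (1,4)# 6/6 · (1,5)# 3/3
Row 2: (2,0)# 2/2 · (2,1)# 3/4 · (2,2)# 4/5 · (2,3)# 4/5 · (2,5)# 4/4
Row 3: (3,2)+ 3/6 · (3,4)# 4/5 · (3,5)# 3/3
Row 4: (4,1)+ 4/4 · (4,2)+ 5/5 · (4,3)+ 4/5 · (4,5)# 2/2
Row 5: (5,0)+ 1/1 · (5,2)+ 4/4 · (5,3)+ 3/3
The smallest same-type fraction is 3/6 at (3,2), which reduces to 1/2. Any threshold above that leaves this agent unsatisfied.

1/2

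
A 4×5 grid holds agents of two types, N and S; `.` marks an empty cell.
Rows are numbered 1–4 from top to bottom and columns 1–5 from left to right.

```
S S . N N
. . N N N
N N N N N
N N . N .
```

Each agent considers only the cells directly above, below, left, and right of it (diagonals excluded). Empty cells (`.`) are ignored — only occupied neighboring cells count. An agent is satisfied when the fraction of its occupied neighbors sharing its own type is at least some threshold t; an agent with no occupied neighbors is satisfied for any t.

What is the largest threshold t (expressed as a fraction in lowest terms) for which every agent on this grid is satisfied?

(1,1)S 1/1
(1,2)S 1/1
(1,4)N 2/2
(1,5)N 2/2
(2,3)N 2/2
(2,4)N 4/4
(2,5)N 3/3
(3,1)N 2/2
(3,2)N 3/3
(3,3)N 3/3
(3,4)N 4/4
(3,5)N 2/2
(4,1)N 2/2
(4,2)N 2/2
(4,4)N 1/1
The smallest same-type fraction is 1/1 at (1,1), which reduces to 1/1. Any threshold above that leaves this agent unsatisfied.

1/1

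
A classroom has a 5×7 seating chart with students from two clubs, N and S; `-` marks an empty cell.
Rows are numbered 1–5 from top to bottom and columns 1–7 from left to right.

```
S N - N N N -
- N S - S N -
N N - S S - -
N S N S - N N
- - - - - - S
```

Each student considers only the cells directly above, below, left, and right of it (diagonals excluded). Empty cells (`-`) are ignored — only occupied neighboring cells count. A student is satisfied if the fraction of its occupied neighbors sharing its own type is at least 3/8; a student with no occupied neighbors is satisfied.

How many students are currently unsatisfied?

(1,1)S 0/1 ✗
(1,2)N 1/2 ✓
(1,4)N 1/1 ✓
(1,5)N 2/3 ✓
(1,6)N 2/2 ✓
(2,2)N 2/3 ✓
(2,3)S 0/1 ✗
(2,5)S 1/3 ✗
(2,6)N 1/2 ✓
(3,1)N 2/2 ✓
(3,2)N 2/3 ✓
(3,4)S 2/2 ✓
(3,5)S 2/2 ✓
(4,1)N 1/2 ✓
(4,2)S 0/3 ✗
(4,3)N 0/2 ✗
(4,4)S 1/2 ✓
(4,6)N 1/1 ✓
(4,7)N 1/2 ✓
(5,7)S 0/1 ✗
Unsatisfied: (1,1), (2,3), (2,5), (4,2), (4,3), (5,7) — 6 in total.

6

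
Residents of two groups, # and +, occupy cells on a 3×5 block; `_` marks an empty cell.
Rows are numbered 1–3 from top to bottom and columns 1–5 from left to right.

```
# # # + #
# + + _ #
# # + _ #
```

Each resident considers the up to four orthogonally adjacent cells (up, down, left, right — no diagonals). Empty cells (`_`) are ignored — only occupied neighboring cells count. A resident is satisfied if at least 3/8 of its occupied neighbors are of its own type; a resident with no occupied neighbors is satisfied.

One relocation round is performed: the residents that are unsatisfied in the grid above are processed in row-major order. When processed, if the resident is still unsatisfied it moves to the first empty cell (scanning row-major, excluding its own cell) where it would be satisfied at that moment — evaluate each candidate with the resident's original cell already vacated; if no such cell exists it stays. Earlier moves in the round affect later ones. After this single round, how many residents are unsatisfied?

Initially unsatisfied (in order): (1,3), (1,4), (2,2), (3,2).
  (1,3) → (3,4).
  (1,4) → (1,3).
  (2,2) → (1,4).
  (3,2): now satisfied by earlier moves; stays.
Resulting grid:
# # + + #
# _ + _ #
# # + # #
Unsatisfied now: (3,3).

1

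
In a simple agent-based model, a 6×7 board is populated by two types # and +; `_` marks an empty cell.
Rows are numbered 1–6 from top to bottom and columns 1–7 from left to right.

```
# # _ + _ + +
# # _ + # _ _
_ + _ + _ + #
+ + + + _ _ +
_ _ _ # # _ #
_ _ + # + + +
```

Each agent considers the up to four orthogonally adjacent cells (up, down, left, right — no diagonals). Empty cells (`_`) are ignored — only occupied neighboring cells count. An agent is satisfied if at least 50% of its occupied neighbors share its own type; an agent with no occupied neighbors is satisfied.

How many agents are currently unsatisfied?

(1,1)# 2/2 satisfied
(1,2)# 2/2 satisfied
(1,4)+ 1/1 satisfied
(1,6)+ 1/1 satisfied
(1,7)+ 1/1 satisfied
(2,1)# 2/2 satisfied
(2,2)# 2/3 satisfied
(2,4)+ 2/3 satisfied
(2,5)# 0/1 not
(3,2)+ 1/2 satisfied
(3,4)+ 2/2 satisfied
(3,6)+ 0/1 not
(3,7)# 0/2 not
(4,1)+ 1/1 satisfied
(4,2)+ 3/3 satisfied
(4,3)+ 2/2 satisfied
(4,4)+ 2/3 satisfied
(4,7)+ 0/2 not
(5,4)# 2/3 satisfied
(5,5)# 1/2 satisfied
(5,7)# 0/2 not
(6,3)+ 0/1 not
(6,4)# 1/3 not
(6,5)+ 1/3 not
(6,6)+ 2/2 satisfied
(6,7)+ 1/2 satisfied
Unsatisfied: (2,5), (3,6), (3,7), (4,7), (5,7), (6,3), (6,4), (6,5) — 8 in total.

8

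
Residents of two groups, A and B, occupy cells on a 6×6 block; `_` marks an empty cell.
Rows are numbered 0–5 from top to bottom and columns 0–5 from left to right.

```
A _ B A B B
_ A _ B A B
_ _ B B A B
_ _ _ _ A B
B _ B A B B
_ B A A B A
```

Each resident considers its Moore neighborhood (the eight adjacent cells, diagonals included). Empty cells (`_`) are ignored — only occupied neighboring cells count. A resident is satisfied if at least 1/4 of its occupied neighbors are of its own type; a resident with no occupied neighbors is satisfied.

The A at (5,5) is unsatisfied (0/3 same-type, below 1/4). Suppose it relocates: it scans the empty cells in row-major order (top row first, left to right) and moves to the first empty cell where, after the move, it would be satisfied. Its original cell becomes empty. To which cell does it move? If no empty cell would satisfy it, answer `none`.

(0,1)

Vacating (5,5). Empty cells in order:
  (0,1): 2/3 same-type → satisfied — stop here.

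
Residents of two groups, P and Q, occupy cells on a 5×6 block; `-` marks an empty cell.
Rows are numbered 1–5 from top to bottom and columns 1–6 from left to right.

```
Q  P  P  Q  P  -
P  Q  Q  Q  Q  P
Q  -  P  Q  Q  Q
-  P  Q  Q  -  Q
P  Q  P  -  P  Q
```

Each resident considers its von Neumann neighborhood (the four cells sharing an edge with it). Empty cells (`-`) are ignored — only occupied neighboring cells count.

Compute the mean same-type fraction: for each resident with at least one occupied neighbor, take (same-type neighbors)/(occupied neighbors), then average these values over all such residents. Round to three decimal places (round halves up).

(1,1)Q 0/2
(1,2)P 1/3
(1,3)P 1/3
(1,4)Q 1/3
(1,5)P 0/2
(2,1)P 0/3
(2,2)Q 1/3
(2,3)Q 2/4
(2,4)Q 4/4
(2,5)Q 2/4
(2,6)P 0/2
(3,1)Q 0/1
(3,3)P 0/3
(3,4)Q 3/4
(3,5)Q 3/3
(3,6)Q 2/3
(4,2)P 0/2
(4,3)Q 1/4
(4,4)Q 2/2
(4,6)Q 2/2
(5,1)P 0/1
(5,2)Q 0/3
(5,3)P 0/2
(5,5)P 0/1
(5,6)Q 1/2
Sum over 25 residents: 0/2 + 1/3 + 1/3 + 1/3 + 0/2 + 0/3 + 1/3 + 2/4 + 4/4 + 2/4 + 0/2 + 0/1 + 0/3 + 3/4 + 3/3 + 2/3 + 0/2 + 1/4 + 2/2 + 2/2 + 0/1 + 0/3 + 0/2 + 0/1 + 1/2 = 17/2; mean = 17/2 ÷ 25 = 17/50 = 0.34 → 0.340.

0.340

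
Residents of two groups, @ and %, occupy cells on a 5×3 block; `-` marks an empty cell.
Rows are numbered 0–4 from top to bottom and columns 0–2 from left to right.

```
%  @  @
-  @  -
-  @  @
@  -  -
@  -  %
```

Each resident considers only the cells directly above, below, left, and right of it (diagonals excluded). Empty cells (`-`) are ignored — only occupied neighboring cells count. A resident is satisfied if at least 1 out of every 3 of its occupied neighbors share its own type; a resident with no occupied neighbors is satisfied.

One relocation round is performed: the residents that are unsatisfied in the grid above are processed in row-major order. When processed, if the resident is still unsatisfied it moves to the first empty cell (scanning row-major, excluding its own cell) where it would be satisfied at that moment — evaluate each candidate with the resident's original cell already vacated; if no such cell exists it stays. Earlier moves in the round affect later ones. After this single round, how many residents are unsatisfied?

0

Initially unsatisfied (in order): (0,0).
  (0,0) → (3,2).
Resulting grid:
- @ @
- @ -
- @ @
@ - %
@ - %
All satisfied now.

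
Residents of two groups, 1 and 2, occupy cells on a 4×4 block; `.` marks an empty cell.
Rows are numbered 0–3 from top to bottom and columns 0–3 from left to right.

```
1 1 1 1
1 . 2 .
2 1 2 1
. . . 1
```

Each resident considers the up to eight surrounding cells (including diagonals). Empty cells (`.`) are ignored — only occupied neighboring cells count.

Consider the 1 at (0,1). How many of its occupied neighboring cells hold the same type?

Occupied neighbors of (0,1): (0,0)=1, (0,2)=1, (1,0)=1, (1,2)=2.
Same type (1): 3 of 4.

3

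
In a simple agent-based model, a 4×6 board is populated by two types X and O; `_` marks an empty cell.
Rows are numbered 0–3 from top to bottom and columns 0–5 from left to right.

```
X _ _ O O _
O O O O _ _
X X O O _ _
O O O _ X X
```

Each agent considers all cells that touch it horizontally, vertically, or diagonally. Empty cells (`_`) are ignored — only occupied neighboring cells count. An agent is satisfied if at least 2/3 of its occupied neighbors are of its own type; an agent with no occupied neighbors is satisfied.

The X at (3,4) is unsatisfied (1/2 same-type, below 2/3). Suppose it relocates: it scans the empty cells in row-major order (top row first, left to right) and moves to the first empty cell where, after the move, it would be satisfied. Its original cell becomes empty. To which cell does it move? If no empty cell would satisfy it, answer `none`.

Vacating (3,4). Empty cells in order:
  (0,1): 1/4 same-type → still unsatisfied.
  (0,2): 0/4 same-type → still unsatisfied.
  (0,5): 0/1 same-type → still unsatisfied.
  (1,4): 0/4 same-type → still unsatisfied.
  (1,5): 0/1 same-type → still unsatisfied.
  (2,4): 1/3 same-type → still unsatisfied.
  (2,5): 1/1 same-type → satisfied — stop here.

(2,5)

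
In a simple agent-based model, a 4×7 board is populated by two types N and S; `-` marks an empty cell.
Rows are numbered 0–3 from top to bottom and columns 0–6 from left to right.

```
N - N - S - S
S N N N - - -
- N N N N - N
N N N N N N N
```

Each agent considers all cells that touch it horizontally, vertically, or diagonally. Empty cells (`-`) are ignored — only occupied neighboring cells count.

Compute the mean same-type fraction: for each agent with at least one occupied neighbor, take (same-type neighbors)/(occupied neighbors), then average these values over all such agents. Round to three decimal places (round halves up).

Row 0: (0,0)N 1/2 · (0,2)N 3/3 · (0,4)S 0/1 · (0,6)S — no occupied neighbors
Row 1: (1,0)S 0/3 · (1,1)N 5/6 · (1,2)N 6/6 · (1,3)N 5/6
Row 2: (2,1)N 6/7 · (2,2)N 8/8 · (2,3)N 7/7 · (2,4)N 5/5 · (2,6)N 2/2
Row 3: (3,0)N 2/2 · (3,1)N 4/4 · (3,2)N 5/5 · (3,3)N 5/5 · (3,4)N 4/4 · (3,5)N 4/4 · (3,6)N 2/2
Sum over 19 agents: 1/2 + 3/3 + 0/1 + 0/3 + 5/6 + 6/6 + 5/6 + 6/7 + 8/8 + 7/7 + 5/5 + 2/2 + 2/2 + 4/4 + 5/5 + 5/5 + 4/4 + 4/4 + 2/2 = 673/42; mean = 673/42 ÷ 19 = 673/798 = 0.843358… → 0.843.

0.843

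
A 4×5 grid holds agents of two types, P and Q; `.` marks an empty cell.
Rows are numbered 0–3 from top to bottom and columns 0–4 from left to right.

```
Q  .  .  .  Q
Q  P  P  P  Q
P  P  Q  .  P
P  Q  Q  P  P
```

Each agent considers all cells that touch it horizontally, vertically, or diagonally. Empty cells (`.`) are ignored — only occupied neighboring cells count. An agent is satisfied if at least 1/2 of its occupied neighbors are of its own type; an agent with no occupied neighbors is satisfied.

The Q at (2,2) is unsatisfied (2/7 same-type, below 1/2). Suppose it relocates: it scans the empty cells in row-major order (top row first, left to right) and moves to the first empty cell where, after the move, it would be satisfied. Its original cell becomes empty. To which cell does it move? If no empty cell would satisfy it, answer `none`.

(0,1)

Vacating (2,2). Empty cells in order:
  (0,1): 2/4 same-type → satisfied — stop here.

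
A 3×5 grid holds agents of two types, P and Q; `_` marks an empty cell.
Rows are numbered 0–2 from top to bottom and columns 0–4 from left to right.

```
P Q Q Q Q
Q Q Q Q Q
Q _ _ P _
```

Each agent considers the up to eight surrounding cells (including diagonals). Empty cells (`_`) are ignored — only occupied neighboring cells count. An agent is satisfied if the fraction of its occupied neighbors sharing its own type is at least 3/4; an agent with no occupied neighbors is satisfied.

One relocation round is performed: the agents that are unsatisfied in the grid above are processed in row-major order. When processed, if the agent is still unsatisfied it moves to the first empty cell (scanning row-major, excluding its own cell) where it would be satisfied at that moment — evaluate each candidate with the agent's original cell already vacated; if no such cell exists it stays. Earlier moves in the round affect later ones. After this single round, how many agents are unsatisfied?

2

Initially unsatisfied (in order): (0,0), (2,3).
  (0,0): no empty cell satisfies it; stays.
  (2,3): no empty cell satisfies it; stays.
Resulting grid:
P Q Q Q Q
Q Q Q Q Q
Q _ _ P _
Unsatisfied now: (0,0), (2,3).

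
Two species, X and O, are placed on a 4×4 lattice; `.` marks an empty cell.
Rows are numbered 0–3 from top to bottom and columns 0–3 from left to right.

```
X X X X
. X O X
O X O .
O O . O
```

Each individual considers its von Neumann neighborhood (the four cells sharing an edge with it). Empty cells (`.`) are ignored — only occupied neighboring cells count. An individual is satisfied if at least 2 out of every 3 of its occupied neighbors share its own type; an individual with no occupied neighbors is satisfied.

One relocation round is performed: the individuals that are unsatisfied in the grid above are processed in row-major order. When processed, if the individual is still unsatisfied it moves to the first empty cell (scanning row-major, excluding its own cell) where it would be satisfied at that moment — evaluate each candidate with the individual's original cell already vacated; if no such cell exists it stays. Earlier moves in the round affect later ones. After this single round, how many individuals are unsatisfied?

0

Initially unsatisfied (in order): (1,2), (1,3), (2,0), (2,1), (2,2), (3,1).
  (1,2) → (2,3).
  (1,3) → (1,0).
  (2,0) → (3,2).
  (2,1) → (1,2).
  (2,2): now satisfied by earlier moves; stays.
  (3,1): now satisfied by earlier moves; stays.
Resulting grid:
X X X X
X X X .
. . O O
O O O O
All satisfied now.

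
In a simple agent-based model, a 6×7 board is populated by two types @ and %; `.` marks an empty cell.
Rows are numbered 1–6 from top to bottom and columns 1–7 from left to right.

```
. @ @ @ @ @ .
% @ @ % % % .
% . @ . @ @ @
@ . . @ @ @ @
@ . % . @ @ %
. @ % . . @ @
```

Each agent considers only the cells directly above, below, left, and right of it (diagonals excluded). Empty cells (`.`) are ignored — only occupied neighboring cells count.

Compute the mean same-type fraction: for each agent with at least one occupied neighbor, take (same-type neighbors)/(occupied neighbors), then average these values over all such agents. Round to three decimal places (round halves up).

Row 1: (1,2)@ 2/2 · (1,3)@ 3/3 · (1,4)@ 2/3 · (1,5)@ 2/3 · (1,6)@ 1/2
Row 2: (2,1)% 1/2 · (2,2)@ 2/3 · (2,3)@ 3/4 · (2,4)% 1/3 · (2,5)% 2/4 · (2,6)% 1/3
Row 3: (3,1)% 1/2 · (3,3)@ 1/1 · (3,5)@ 2/3 · (3,6)@ 3/4 · (3,7)@ 2/2
Row 4: (4,1)@ 1/2 · (4,4)@ 1/1 · (4,5)@ 4/4 · (4,6)@ 4/4 · (4,7)@ 2/3
Row 5: (5,1)@ 1/1 · (5,3)% 1/1 · (5,5)@ 2/2 · (5,6)@ 3/4 · (5,7)% 0/3
Row 6: (6,2)@ 0/1 · (6,3)% 1/2 · (6,6)@ 2/2 · (6,7)@ 1/2
Sum over 30 agents: 2/2 + 3/3 + 2/3 + 2/3 + 1/2 + 1/2 + 2/3 + 3/4 + 1/3 + 2/4 + 1/3 + 1/2 + 1/1 + 2/3 + 3/4 + 2/2 + 1/2 + 1/1 + 4/4 + 4/4 + 2/3 + 1/1 + 1/1 + 2/2 + 3/4 + 0/3 + 0/1 + 1/2 + 2/2 + 1/2 = 83/4; mean = 83/4 ÷ 30 = 83/120 = 0.691666… → 0.692.

0.692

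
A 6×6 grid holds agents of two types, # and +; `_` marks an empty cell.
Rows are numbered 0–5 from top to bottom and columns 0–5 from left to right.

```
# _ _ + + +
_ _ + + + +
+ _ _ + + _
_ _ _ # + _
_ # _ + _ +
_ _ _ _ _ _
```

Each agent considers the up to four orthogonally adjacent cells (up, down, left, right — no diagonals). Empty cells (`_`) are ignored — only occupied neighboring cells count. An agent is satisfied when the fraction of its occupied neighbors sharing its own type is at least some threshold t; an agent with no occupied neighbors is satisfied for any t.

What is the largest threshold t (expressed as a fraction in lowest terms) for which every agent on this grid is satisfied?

(0,0)# — no occupied neighbors
(0,3)+ 2/2
(0,4)+ 3/3
(0,5)+ 2/2
(1,2)+ 1/1
(1,3)+ 4/4
(1,4)+ 4/4
(1,5)+ 2/2
(2,0)+ — no occupied neighbors
(2,3)+ 2/3
(2,4)+ 3/3
(3,3)# 0/3
(3,4)+ 1/2
(4,1)# — no occupied neighbors
(4,3)+ 0/1
(4,5)+ — no occupied neighbors
The smallest same-type fraction is 0/3 at (3,3), which reduces to 0/1. Any threshold above that leaves this agent unsatisfied.

0/1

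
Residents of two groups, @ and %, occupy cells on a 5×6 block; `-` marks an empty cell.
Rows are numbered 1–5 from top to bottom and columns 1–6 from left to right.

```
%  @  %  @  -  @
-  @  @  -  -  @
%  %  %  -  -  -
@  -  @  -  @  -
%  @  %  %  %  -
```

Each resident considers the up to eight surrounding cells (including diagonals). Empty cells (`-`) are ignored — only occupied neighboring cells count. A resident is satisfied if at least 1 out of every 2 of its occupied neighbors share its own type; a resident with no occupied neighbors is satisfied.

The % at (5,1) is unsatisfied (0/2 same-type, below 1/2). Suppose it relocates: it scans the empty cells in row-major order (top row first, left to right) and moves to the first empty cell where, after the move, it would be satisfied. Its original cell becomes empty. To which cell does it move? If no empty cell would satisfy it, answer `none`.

(2,1)

Vacating (5,1). Empty cells in order:
  (1,5): 0/3 same-type → still unsatisfied.
  (2,1): 3/5 same-type → satisfied — stop here.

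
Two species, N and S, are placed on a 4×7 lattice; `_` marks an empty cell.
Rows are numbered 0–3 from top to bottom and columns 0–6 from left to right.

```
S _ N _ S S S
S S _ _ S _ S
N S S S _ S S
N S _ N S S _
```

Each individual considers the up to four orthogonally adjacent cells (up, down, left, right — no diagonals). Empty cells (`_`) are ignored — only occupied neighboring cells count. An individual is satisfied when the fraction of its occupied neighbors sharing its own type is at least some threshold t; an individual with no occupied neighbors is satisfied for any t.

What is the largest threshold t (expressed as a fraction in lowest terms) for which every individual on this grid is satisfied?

(0,0)S 1/1
(0,2)N — no occupied neighbors
(0,4)S 2/2
(0,5)S 2/2
(0,6)S 2/2
(1,0)S 2/3
(1,1)S 2/2
(1,4)S 1/1
(1,6)S 2/2
(2,0)N 1/3
(2,1)S 3/4
(2,2)S 2/2
(2,3)S 1/2
(2,5)S 2/2
(2,6)S 2/2
(3,0)N 1/2
(3,1)S 1/2
(3,3)N 0/2
(3,4)S 1/2
(3,5)S 2/2
The smallest same-type fraction is 0/2 at (3,3), which reduces to 0/1. Any threshold above that leaves this individual unsatisfied.

0/1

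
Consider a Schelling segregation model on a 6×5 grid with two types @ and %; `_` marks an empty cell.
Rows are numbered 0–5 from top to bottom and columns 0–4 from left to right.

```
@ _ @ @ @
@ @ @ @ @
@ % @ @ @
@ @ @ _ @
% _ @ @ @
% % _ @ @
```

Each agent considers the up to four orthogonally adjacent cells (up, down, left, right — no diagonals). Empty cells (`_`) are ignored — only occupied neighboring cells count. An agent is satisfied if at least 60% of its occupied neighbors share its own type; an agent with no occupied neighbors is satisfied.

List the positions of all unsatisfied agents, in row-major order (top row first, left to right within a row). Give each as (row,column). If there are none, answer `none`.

(2,1), (4,0)

(0,0)@ 1/1 ok
(0,2)@ 2/2 ok
(0,3)@ 3/3 ok
(0,4)@ 2/2 ok
(1,0)@ 3/3 ok
(1,1)@ 2/3 ok
(1,2)@ 4/4 ok
(1,3)@ 4/4 ok
(1,4)@ 3/3 ok
(2,0)@ 2/3 ok
(2,1)% 0/4 unhappy
(2,2)@ 3/4 ok
(2,3)@ 3/3 ok
(2,4)@ 3/3 ok
(3,0)@ 2/3 ok
(3,1)@ 2/3 ok
(3,2)@ 3/3 ok
(3,4)@ 2/2 ok
(4,0)% 1/2 unhappy
(4,2)@ 2/2 ok
(4,3)@ 3/3 ok
(4,4)@ 3/3 ok
(5,0)% 2/2 ok
(5,1)% 1/1 ok
(5,3)@ 2/2 ok
(5,4)@ 2/2 ok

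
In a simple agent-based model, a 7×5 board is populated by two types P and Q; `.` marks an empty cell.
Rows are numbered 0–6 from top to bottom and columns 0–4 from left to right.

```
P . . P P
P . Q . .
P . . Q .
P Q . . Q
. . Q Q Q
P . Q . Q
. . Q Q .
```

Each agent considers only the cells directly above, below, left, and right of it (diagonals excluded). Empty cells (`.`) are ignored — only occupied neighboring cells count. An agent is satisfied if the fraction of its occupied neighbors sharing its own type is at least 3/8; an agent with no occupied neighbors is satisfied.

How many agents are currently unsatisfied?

1

Row 0: (0,0)P 1/1 satisfied · (0,3)P 1/1 satisfied · (0,4)P 1/1 satisfied
Row 1: (1,0)P 2/2 satisfied · (1,2)Q 0/0 satisfied
Row 2: (2,0)P 2/2 satisfied · (2,3)Q 0/0 satisfied
Row 3: (3,0)P 1/2 satisfied · (3,1)Q 0/1 not · (3,4)Q 1/1 satisfied
Row 4: (4,2)Q 2/2 satisfied · (4,3)Q 2/2 satisfied · (4,4)Q 3/3 satisfied
Row 5: (5,0)P 0/0 satisfied · (5,2)Q 2/2 satisfied · (5,4)Q 1/1 satisfied
Row 6: (6,2)Q 2/2 satisfied · (6,3)Q 1/1 satisfied
Unsatisfied: (3,1) — 1 in total.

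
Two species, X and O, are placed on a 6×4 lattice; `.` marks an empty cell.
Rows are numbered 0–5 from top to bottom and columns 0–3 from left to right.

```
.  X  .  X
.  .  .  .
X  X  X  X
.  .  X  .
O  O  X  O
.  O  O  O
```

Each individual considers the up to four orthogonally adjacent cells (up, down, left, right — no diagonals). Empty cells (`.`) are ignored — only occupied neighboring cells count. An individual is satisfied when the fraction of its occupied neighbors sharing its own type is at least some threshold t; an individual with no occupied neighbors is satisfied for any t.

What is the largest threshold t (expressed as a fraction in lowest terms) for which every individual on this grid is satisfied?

Row 0: (0,1)X — no occupied neighbors · (0,3)X — no occupied neighbors
Row 2: (2,0)X 1/1 · (2,1)X 2/2 · (2,2)X 3/3 · (2,3)X 1/1
Row 3: (3,2)X 2/2
Row 4: (4,0)O 1/1 · (4,1)O 2/3 · (4,2)X 1/4 · (4,3)O 1/2
Row 5: (5,1)O 2/2 · (5,2)O 2/3 · (5,3)O 2/2
The smallest same-type fraction is 1/4 at (4,2), which reduces to 1/4. Any threshold above that leaves this individual unsatisfied.

1/4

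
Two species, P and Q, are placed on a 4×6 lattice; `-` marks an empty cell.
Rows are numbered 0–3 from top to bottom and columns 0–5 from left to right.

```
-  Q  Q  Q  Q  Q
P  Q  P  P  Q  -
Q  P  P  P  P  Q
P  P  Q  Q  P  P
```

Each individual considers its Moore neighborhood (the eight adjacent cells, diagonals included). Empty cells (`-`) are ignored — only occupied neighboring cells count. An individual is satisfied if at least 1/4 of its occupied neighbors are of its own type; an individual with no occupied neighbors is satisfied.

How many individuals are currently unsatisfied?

Row 0: (0,1)Q 2/4 ✓ · (0,2)Q 3/5 ✓ · (0,3)Q 3/5 ✓ · (0,4)Q 3/4 ✓ · (0,5)Q 2/2 ✓
Row 1: (1,0)P 1/4 ✓ · (1,1)Q 3/7 ✓ · (1,2)P 4/8 ✓ · (1,3)P 4/8 ✓ · (1,4)Q 4/7 ✓
Row 2: (2,0)Q 1/5 ✗ · (2,1)P 5/8 ✓ · (2,2)P 5/8 ✓ · (2,3)P 5/8 ✓ · (2,4)P 4/7 ✓ · (2,5)Q 1/4 ✓
Row 3: (3,0)P 2/3 ✓ · (3,1)P 3/5 ✓ · (3,2)Q 1/5 ✗ · (3,3)Q 1/5 ✗ · (3,4)P 3/5 ✓ · (3,5)P 2/3 ✓
Unsatisfied: (2,0), (3,2), (3,3) — 3 in total.

3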